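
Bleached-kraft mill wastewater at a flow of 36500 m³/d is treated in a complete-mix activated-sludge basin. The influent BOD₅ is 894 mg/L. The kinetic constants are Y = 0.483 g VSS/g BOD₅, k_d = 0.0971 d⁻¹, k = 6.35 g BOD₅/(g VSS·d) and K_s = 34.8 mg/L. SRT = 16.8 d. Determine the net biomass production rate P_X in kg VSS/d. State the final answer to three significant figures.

From the Monod/SRT balance for a CMAS, S = K_s·(1+k_d θ_c)/[θ_c·(Y k − k_d) − 1] = 34.8 × (1 + 0.0971 × 16.8) / [16.8 × (0.483 × 6.35 − 0.0971) − 1] = 91.57 / 48.90 = 1.873 mg/L.
The observed yield is Y_obs = Y/(1 + k_d·θ_c) = 0.483 / (1 + 0.0971 × 16.8) = 0.483 / 2.631 = 0.1836 g VSS per g BOD₅ removed.
Q·(S₀ − S) = 36500 × (894 − 1.87) × 10⁻³ = 32563 kg/d removed.
P_X = Y_obs · Q(S₀ − S) = 0.1836 × 32563 = 5977 kg VSS/d.

P_X ≈ 5980 kg VSS/d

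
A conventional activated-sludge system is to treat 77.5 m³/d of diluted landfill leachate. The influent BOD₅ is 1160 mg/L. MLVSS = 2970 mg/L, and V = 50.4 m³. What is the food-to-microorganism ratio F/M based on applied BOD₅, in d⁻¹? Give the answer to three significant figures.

F/M ≈ 0.601 d⁻¹

Food-to-microorganism ratio F/M = Q S₀ / (V X) = 77.5 × 1160 / (50.40 × 2970) = 0.6006 d⁻¹.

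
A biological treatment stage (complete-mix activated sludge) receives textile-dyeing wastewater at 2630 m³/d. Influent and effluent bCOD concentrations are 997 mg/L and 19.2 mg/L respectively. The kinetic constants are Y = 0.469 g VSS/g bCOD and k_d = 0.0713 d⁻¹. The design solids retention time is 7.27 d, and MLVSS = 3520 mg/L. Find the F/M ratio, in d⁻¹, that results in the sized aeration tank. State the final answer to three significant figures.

F/M ≈ 0.454 d⁻¹

Steady-state biomass mass balance: V·X·(1 + k_d·θ_c) = Y·Q·(S₀ − S)·θ_c, so V = 0.469 × 2630 × (997 − 19.2) × 7.27 / [3520 × (1 + 0.0713 × 7.27)] = 8.77×10^6 / 5345 = 1641 m³.
Food-to-microorganism ratio F/M = Q S₀ / (V X) = 2630 × 997 / (1641 × 3520) = 0.4541 d⁻¹.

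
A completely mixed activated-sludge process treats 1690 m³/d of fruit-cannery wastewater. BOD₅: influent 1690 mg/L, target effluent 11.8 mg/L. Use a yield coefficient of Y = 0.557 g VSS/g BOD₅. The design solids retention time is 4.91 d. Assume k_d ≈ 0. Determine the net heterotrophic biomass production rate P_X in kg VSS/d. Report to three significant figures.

No decay correction is needed, so Y_obs = Y = 0.557.
Substrate removed = Q·(S₀ − S) = 1690 m³/d × (1690 − 11.8) g/m³ = 2.84×10^6 g/d = 2836 kg/d.
P_X = Y_obs · Q(S₀ − S) = 0.5570 × 2836 = 1580 kg VSS/d.

P_X ≈ 1580 kg VSS/d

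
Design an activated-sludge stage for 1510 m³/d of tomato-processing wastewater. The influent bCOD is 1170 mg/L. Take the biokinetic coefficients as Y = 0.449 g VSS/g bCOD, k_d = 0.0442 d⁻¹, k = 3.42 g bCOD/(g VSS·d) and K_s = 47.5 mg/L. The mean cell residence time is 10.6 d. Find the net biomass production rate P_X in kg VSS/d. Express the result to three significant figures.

For a completely mixed reactor with recycle the Lawrence–McCarty relation gives S = K_s·(1 + k_d·θ_c) / [θ_c·(Y·k − k_d) − 1] = 47.5 × (1 + 0.0442 × 10.6) / [10.6 × (0.449 × 3.42 − 0.0442) − 1] = 69.75 / 14.81 = 4.710 mg/L.
Observed yield with endogenous decay: Y_obs = Y / (1 + k_d·θ_c) = 0.449 / (1 + 0.0442 × 10.6) = 0.449 / 1.469 = 0.3058 g VSS/g bCOD.
Q·(S₀ − S) = 1510 × (1170 − 4.71) × 10⁻³ = 1760 kg/d removed.
Biomass produced: P_X = Y_obs·Q·ΔS = 0.3058 × 1760 ≈ 538.0 kg VSS/d.

P_X ≈ 538 kg VSS/d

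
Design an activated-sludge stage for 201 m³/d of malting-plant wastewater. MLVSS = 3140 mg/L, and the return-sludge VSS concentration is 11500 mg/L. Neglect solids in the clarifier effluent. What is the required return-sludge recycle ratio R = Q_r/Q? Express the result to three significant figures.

Solids balance on the clarifier gives (1+R)X = R·X_r, so R = X/(X_r − X) = 3140 / (11500 − 3140) = 0.3756.

R ≈ 0.376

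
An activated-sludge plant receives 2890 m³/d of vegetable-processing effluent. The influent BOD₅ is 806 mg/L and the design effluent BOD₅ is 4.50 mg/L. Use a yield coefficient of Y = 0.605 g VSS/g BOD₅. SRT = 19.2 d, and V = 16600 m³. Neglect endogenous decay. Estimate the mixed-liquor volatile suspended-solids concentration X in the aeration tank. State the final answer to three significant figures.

X ≈ 1620 mg/L

Without decay, X = Y Q (S₀−S) θ_c / V = 0.605 × 2890 × (806 − 4.50) × 19.2 / 16600 = 1621 mg/L.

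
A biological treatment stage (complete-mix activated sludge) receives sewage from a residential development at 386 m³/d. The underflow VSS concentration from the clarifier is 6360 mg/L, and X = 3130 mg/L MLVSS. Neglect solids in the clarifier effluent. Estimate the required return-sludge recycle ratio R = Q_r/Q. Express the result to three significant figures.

R ≈ 0.969

Mass balance around the secondary clarifier (neglecting effluent solids): R = X / (X_r − X) = 3130 / (6360 − 3130) = 0.9690.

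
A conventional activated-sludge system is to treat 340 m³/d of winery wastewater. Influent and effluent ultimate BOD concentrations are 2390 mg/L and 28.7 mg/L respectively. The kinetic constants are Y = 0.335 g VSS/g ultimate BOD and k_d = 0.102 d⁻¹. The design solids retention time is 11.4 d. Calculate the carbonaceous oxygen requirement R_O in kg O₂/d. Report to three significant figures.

R_O ≈ 626 kg O₂/d

Y_obs = Y / (1 + k_d θ_c) = 0.335 / (1 + 0.102 × 11.4) = 0.335 / 2.163 = 0.1549.
Substrate removed = Q·(S₀ − S) = 340 m³/d × (2390 − 28.7) g/m³ = 8.03×10^5 g/d = 802.8 kg/d.
Net sludge production P_X = 0.1549 × 802.8 = 124.4 kg VSS/d.
R_O = Q·ΔS − 1.42 P_X = 802.8 − 176.6 = 626.3 kg O₂/d.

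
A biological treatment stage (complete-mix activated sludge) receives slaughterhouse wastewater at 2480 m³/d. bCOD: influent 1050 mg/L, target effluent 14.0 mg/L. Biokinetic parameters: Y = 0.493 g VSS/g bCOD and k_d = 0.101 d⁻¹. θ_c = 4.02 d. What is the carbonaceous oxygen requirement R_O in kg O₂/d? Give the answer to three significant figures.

R_O ≈ 1290 kg O₂/d

The observed yield is Y_obs = Y/(1 + k_d·θ_c) = 0.493 / (1 + 0.101 × 4.02) = 0.493 / 1.406 = 0.3506 g VSS per g bCOD removed.
Q·(S₀ − S) = 2480 × (1050 − 14.0) × 10⁻³ = 2569 kg/d removed.
Biomass synthesised: P_X = Y_obs × 2569 = 900.9 kg VSS/d.
R_O = Q·ΔS − 1.42 P_X = 2569 − 1279 = 1290 kg O₂/d.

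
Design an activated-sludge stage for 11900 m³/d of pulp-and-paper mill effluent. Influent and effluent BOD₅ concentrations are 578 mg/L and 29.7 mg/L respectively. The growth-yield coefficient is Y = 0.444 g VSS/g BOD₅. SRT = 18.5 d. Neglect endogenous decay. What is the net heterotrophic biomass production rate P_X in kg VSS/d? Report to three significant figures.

P_X ≈ 2900 kg VSS/d

Since k_d ≈ 0, Y_obs = Y = 0.444 g VSS/g BOD₅.
Q·(S₀ − S) = 11900 × (578 − 29.7) × 10⁻³ = 6525 kg/d removed.
P_X = Y_obs · Q(S₀ − S) = 0.4440 × 6525 = 2897 kg VSS/d.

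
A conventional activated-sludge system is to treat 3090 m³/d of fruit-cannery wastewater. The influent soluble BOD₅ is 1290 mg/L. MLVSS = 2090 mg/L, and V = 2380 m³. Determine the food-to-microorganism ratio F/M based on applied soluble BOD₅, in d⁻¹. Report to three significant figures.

F/M ≈ 0.801 d⁻¹

Food-to-microorganism ratio F/M = Q S₀ / (V X) = 3090 × 1290 / (2380 × 2090) = 0.8014 d⁻¹.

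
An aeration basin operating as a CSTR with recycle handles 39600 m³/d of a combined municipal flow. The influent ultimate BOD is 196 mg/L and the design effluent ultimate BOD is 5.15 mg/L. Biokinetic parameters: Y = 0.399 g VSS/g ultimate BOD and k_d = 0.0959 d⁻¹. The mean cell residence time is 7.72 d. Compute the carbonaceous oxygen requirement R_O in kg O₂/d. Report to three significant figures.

R_O ≈ 5100 kg O₂/d

Observed yield with endogenous decay: Y_obs = Y / (1 + k_d·θ_c) = 0.399 / (1 + 0.0959 × 7.72) = 0.399 / 1.740 = 0.2293 g VSS/g ultimate BOD.
Substrate removed = Q·(S₀ − S) = 39600 m³/d × (196 − 5.15) g/m³ = 7.56×10^6 g/d = 7558 kg/d.
Net sludge production P_X = 0.2293 × 7558 = 1733 kg VSS/d.
Carbonaceous O₂ demand = substrate oxidised − cell-mass equivalent = 7558 − 1.42 × 1733 = 5097 kg O₂/d.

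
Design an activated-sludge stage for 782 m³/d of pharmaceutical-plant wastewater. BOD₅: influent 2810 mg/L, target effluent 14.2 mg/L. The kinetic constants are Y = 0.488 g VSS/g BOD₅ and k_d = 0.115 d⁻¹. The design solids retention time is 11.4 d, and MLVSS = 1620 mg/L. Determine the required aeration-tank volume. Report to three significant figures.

V ≈ 3250 m³

From the SRT design equation V = Y Q (S₀−S) θ_c / [X (1 + k_d θ_c)] = 0.488 × 782 × (2810 − 14.2) × 11.4 / [1620 × (1 + 0.115 × 11.4)] = 1.22×10^7 / 3744 = 3249 m³.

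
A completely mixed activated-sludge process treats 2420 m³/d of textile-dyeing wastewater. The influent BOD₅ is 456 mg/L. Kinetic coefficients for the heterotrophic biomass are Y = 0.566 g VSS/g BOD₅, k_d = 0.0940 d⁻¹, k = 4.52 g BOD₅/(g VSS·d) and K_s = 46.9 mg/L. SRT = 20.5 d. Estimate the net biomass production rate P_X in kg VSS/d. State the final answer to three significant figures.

P_X ≈ 212 kg VSS/d

Effluent substrate depends only on kinetics and SRT: S = K_s(1 + k_d θ_c) / [θ_c(Yk − k_d) − 1] = 46.9 × (1 + 0.0940 × 20.5) / [20.5 × (0.566 × 4.52 − 0.0940) − 1] = 137.3 / 49.52 = 2.772 mg/L.
The observed yield is Y_obs = Y/(1 + k_d·θ_c) = 0.566 / (1 + 0.0940 × 20.5) = 0.566 / 2.927 = 0.1934 g VSS per g BOD₅ removed.
ΔS = 456 − 2.77 = 453.2 mg/L, so the substrate removal rate is 2420 × 453.2/1000 = 1097 kg BOD₅/d.
So the net sludge growth is P_X = 0.1934 × 1097 = 212.1 kg VSS/d.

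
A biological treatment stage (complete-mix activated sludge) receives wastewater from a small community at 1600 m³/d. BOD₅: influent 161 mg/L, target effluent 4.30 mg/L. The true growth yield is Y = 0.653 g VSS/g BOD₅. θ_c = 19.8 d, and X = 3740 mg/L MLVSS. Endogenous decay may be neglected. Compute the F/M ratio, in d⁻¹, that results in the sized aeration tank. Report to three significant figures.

F/M ≈ 0.0795 d⁻¹

Biomass mass balance (decay neglected): V·X = Y·Q·(S₀ − S)·θ_c, so V = 0.653 × 1600 × (161 − 4.30) × 19.8 / 3740 = 866.8 m³.
Food-to-microorganism ratio F/M = Q S₀ / (V X) = 1600 × 161 / (866.8 × 3740) = 0.07947 d⁻¹.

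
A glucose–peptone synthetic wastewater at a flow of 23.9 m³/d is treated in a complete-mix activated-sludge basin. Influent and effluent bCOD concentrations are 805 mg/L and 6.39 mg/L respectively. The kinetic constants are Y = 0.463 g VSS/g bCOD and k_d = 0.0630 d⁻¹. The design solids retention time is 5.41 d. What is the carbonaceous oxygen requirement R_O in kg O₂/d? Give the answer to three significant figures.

R_O ≈ 9.73 kg O₂/d

Observed yield with endogenous decay: Y_obs = Y / (1 + k_d·θ_c) = 0.463 / (1 + 0.0630 × 5.41) = 0.463 / 1.341 = 0.3453 g VSS/g bCOD.
ΔS = 805 − 6.39 = 798.6 mg/L, so the substrate removal rate is 23.9 × 798.6/1000 = 19.09 kg bCOD/d.
P_X = Y_obs·Q·(S₀ − S) = 0.3453 × 19.09 = 6.591 kg VSS/d.
R_O = Q·(S₀ − S) − 1.42·P_X = 19.09 − 1.42 × 6.591 = 9.728 kg O₂/d.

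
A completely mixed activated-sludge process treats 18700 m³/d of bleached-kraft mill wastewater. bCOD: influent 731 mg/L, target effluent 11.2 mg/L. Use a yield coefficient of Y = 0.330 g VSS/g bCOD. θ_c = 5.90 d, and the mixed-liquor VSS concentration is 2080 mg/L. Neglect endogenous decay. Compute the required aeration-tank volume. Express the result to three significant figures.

With k_d = 0 the design equation reduces to V = Y Q (S₀−S) θ_c / X = 0.330 × 18700 × (731 − 11.2) × 5.90 / 2080 = 12600 m³.

V ≈ 12600 m³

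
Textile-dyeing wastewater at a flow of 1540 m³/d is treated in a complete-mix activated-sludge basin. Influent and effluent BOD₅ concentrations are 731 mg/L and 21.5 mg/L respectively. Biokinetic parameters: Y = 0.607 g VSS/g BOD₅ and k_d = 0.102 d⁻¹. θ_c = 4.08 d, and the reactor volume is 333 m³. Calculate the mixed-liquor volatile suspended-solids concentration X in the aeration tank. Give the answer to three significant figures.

From V·X·(1 + k_d·θ_c) = Y·Q·(S₀ − S)·θ_c: X = 0.607 × 1540 × (731 − 21.5) × 4.08 / [333 × (1 + 0.102 × 4.08)] = 5738 mg/L.

X ≈ 5740 mg/L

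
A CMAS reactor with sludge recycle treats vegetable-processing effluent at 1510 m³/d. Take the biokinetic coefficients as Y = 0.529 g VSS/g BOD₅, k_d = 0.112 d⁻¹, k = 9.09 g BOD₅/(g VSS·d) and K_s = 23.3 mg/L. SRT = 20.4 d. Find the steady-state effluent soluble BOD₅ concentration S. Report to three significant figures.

From the Monod/SRT balance for a CMAS, S = K_s·(1+k_d θ_c)/[θ_c·(Y k − k_d) − 1] = 23.3 × (1 + 0.112 × 20.4) / [20.4 × (0.529 × 9.09 − 0.112) − 1] = 76.54 / 94.81 = 0.8072 mg/L.

S ≈ 0.807 mg/L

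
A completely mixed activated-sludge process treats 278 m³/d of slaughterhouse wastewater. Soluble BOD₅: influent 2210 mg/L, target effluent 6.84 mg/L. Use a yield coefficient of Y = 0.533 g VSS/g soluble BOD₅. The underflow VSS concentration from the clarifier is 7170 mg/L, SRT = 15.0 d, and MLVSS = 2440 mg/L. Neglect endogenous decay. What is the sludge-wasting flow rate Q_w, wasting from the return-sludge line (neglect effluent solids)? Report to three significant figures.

Q_w ≈ 45.5 m³/d

With k_d = 0 the design equation reduces to V = Y Q (S₀−S) θ_c / X = 0.533 × 278 × (2210 − 6.84) × 15.0 / 2440 = 2007 m³.
Wasting from the return line (neglecting effluent solids): Q_w = V·X / (θ_c·X_r) = 2007 × 2440 / (15.0 × 7170) = 45.53 m³/d.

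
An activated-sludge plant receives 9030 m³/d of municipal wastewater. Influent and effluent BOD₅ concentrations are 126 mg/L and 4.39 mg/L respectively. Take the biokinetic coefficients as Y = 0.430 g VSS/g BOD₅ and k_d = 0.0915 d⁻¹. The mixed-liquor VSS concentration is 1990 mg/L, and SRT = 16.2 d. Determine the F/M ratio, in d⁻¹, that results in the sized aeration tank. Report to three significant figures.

From the SRT design equation V = Y Q (S₀−S) θ_c / [X (1 + k_d θ_c)] = 0.430 × 9030 × (126 − 4.39) × 16.2 / [1990 × (1 + 0.0915 × 16.2)] = 7.65×10^6 / 4940 = 1549 m³.
F/M = applied load / biomass = Q·S₀/(V·X) = 9030 × 126 / (1549 × 1990) = 0.3692 d⁻¹.

F/M ≈ 0.369 d⁻¹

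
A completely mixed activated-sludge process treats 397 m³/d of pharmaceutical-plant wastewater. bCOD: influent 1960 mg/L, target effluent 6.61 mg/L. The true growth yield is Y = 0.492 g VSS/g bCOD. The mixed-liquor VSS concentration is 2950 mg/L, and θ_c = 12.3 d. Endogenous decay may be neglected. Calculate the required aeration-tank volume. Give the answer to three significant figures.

With k_d = 0 the design equation reduces to V = Y Q (S₀−S) θ_c / X = 0.492 × 397 × (1960 − 6.61) × 12.3 / 2950 = 1591 m³.

V ≈ 1590 m³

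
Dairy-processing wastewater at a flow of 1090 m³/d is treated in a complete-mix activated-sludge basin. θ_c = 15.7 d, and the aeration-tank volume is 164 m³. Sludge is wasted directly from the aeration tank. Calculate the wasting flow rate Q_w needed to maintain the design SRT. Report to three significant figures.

Wasting from the aeration tank: Q_w = V / θ_c = 164.0 / 15.7 = 10.45 m³/d.

Q_w ≈ 10.4 m³/d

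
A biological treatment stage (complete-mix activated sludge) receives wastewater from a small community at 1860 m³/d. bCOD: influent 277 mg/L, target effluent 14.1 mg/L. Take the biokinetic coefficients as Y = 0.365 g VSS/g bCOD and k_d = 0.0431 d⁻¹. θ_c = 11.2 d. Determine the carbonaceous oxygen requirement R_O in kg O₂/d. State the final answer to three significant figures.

Y_obs = Y / (1 + k_d θ_c) = 0.365 / (1 + 0.0431 × 11.2) = 0.365 / 1.483 = 0.2462.
ΔS = 277 − 14.1 = 262.9 mg/L, so the substrate removal rate is 1860 × 262.9/1000 = 489.0 kg bCOD/d.
Biomass synthesised: P_X = Y_obs × 489.0 = 120.4 kg VSS/d.
R_O = Q·(S₀ − S) − 1.42·P_X = 489.0 − 1.42 × 120.4 = 318.1 kg O₂/d.

R_O ≈ 318 kg O₂/d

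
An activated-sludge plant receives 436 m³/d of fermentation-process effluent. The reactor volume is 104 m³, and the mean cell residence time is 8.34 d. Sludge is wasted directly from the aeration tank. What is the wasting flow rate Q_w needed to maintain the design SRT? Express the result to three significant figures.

With mixed-liquor wasting, θ_c = V/Q_w, so Q_w = V/θ_c = 104.0/8.34 = 12.47 m³/d.

Q_w ≈ 12.5 m³/d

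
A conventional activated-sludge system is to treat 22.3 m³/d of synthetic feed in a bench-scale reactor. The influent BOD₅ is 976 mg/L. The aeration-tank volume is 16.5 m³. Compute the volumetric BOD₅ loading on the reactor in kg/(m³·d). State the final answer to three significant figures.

L_v ≈ 1.32 kg BOD₅/(m³·d)

L_v = Q S₀ / V = 22.3 × 976 × 10⁻³ / 16.50 = 1.319 kg/(m³·d).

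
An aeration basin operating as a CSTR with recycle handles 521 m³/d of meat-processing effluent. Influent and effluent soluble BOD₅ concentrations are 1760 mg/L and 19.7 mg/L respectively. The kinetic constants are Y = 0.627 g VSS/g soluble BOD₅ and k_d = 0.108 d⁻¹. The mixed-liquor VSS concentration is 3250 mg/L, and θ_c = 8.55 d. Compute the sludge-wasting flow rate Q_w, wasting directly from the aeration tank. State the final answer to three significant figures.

Rearranging the biomass balance for a CMAS with decay, V = Y·Q·ΔS·θ_c / [X·(1+k_d θ_c)] = 0.627 × 521 × (1760 − 19.7) × 8.55 / [3250 × (1 + 0.108 × 8.55)] = 4.86×10^6 / 6251 = 777.6 m³.
Wasting from the aeration tank: Q_w = V / θ_c = 777.6 / 8.55 = 90.94 m³/d.

Q_w ≈ 90.9 m³/d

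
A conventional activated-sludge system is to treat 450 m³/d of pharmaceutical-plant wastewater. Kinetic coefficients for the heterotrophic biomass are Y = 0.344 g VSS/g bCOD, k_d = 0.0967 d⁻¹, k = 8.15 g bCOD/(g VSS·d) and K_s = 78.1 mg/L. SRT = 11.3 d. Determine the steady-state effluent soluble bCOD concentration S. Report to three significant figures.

From the Monod/SRT balance for a CMAS, S = K_s·(1+k_d θ_c)/[θ_c·(Y k − k_d) − 1] = 78.1 × (1 + 0.0967 × 11.3) / [11.3 × (0.344 × 8.15 − 0.0967) − 1] = 163.4 / 29.59 = 5.524 mg/L.

S ≈ 5.52 mg/L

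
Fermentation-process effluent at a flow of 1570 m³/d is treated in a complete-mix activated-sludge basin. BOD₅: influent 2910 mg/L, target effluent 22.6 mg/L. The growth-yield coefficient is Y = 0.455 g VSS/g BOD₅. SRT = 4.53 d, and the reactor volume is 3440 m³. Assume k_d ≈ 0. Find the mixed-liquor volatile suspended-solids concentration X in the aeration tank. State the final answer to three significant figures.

X ≈ 2720 mg/L

X = Y·Q·ΔS·θ_c / V = 0.455 × 1570 × (2910 − 22.6) × 4.53 / 3440 = 2716 mg/L.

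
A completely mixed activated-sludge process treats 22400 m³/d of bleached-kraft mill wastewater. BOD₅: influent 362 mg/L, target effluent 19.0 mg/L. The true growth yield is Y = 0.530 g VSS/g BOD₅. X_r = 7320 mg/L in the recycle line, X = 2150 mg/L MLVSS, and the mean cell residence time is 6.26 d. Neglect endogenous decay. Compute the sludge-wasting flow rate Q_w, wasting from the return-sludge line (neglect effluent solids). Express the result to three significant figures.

Biomass mass balance (decay neglected): V·X = Y·Q·(S₀ − S)·θ_c, so V = 0.530 × 22400 × (362 − 19.0) × 6.26 / 2150 = 11856 m³.
Wasting from the return line (neglecting effluent solids): Q_w = V·X / (θ_c·X_r) = 11856 × 2150 / (6.26 × 7320) = 556.3 m³/d.

Q_w ≈ 556 m³/d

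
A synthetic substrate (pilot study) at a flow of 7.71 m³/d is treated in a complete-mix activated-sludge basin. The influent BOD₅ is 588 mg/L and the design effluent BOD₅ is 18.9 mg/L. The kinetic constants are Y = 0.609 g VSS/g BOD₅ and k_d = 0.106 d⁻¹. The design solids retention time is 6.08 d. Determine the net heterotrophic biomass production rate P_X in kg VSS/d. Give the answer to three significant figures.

Observed yield with endogenous decay: Y_obs = Y / (1 + k_d·θ_c) = 0.609 / (1 + 0.106 × 6.08) = 0.609 / 1.644 = 0.3703 g VSS/g BOD₅.
Q·(S₀ − S) = 7.71 × (588 − 18.9) × 10⁻³ = 4.388 kg/d removed.
Net biomass production P_X = Y_obs × Q·(S₀ − S) = 0.3703 × 4.388 = 1.625 kg VSS/d.

P_X ≈ 1.62 kg VSS/d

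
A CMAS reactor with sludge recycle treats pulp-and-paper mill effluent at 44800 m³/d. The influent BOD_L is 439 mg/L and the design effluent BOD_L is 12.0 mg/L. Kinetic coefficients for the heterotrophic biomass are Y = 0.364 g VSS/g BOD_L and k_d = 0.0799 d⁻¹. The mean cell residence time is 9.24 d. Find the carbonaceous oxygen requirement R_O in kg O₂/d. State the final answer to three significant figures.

The observed yield is Y_obs = Y/(1 + k_d·θ_c) = 0.364 / (1 + 0.0799 × 9.24) = 0.364 / 1.738 = 0.2094 g VSS per g BOD_L removed.
ΔS = 439 − 12.0 = 427.0 mg/L, so the substrate removal rate is 44800 × 427.0/1000 = 19130 kg BOD_L/d.
Biomass synthesised: P_X = Y_obs × 19130 = 4006 kg VSS/d.
R_O = Q·ΔS − 1.42 P_X = 19130 − 5688 = 13441 kg O₂/d.

R_O ≈ 13400 kg O₂/d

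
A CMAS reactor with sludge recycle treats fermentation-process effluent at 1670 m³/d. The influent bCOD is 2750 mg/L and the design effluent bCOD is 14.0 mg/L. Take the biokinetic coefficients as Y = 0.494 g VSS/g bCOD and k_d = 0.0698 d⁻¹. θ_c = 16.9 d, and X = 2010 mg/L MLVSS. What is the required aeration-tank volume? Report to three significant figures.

V ≈ 8710 m³

Rearranging the biomass balance for a CMAS with decay, V = Y·Q·ΔS·θ_c / [X·(1+k_d θ_c)] = 0.494 × 1670 × (2750 − 14.0) × 16.9 / [2010 × (1 + 0.0698 × 16.9)] = 3.81×10^7 / 4381 = 8707 m³.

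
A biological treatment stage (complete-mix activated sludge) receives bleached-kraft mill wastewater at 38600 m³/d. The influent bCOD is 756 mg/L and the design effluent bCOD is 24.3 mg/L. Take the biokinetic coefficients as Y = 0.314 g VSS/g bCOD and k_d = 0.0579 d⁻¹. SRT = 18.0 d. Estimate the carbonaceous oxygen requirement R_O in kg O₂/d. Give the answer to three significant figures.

Correct the yield for decay: Y_obs = Y/(1 + k_d θ_c) = 0.314 / (1 + 0.0579 × 18.0) = 0.314 / 2.042 = 0.1538.
Q·(S₀ − S) = 38600 × (756 − 24.3) × 10⁻³ = 28244 kg/d removed.
P_X = Y_obs·Q·(S₀ − S) = 0.1538 × 28244 = 4343 kg VSS/d.
R_O = Q·ΔS − 1.42 P_X = 28244 − 6167 = 22077 kg O₂/d.

R_O ≈ 22100 kg O₂/d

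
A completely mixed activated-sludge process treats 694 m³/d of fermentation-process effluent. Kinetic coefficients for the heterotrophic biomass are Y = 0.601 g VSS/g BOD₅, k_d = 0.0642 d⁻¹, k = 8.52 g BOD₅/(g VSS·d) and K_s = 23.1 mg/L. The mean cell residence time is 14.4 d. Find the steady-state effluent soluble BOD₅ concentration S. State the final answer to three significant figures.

S ≈ 0.619 mg/L

Effluent substrate depends only on kinetics and SRT: S = K_s(1 + k_d θ_c) / [θ_c(Yk − k_d) − 1] = 23.1 × (1 + 0.0642 × 14.4) / [14.4 × (0.601 × 8.52 − 0.0642) − 1] = 44.46 / 71.81 = 0.6191 mg/L.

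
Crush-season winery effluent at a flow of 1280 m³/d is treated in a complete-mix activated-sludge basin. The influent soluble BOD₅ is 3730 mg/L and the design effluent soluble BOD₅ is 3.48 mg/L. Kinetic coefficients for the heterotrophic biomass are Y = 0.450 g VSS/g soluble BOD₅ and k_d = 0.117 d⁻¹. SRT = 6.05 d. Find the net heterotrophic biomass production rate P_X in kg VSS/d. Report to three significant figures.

P_X ≈ 1260 kg VSS/d

Observed yield with endogenous decay: Y_obs = Y / (1 + k_d·θ_c) = 0.450 / (1 + 0.117 × 6.05) = 0.450 / 1.708 = 0.2635 g VSS/g soluble BOD₅.
Q·(S₀ − S) = 1280 × (3730 − 3.48) × 10⁻³ = 4770 kg/d removed.
Biomass produced: P_X = Y_obs·Q·ΔS = 0.2635 × 4770 ≈ 1257 kg VSS/d.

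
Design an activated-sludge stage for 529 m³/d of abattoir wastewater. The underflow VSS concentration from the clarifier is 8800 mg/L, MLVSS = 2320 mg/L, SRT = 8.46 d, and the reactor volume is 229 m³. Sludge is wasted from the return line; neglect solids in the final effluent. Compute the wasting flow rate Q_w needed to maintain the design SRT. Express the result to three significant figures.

θ_c = V·X/(Q_w·X_r) when wasting from the recycle, so Q_w = V·X/(θ_c·X_r) = 229.0 × 2320 / (8.46 × 8800) = 7.136 m³/d.

Q_w ≈ 7.14 m³/d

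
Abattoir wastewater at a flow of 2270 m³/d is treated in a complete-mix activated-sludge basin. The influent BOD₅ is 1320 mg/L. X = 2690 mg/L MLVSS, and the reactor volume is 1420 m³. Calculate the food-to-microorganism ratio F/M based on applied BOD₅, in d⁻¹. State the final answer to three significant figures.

F/M ≈ 0.784 d⁻¹

F/M = applied load / biomass = Q·S₀/(V·X) = 2270 × 1320 / (1420 × 2690) = 0.7844 d⁻¹.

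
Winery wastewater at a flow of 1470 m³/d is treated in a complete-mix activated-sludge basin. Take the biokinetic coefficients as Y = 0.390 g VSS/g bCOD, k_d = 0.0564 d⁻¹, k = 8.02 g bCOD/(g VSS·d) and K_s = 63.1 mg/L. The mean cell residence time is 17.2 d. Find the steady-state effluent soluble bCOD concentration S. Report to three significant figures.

S ≈ 2.40 mg/L

Effluent substrate depends only on kinetics and SRT: S = K_s(1 + k_d θ_c) / [θ_c(Yk − k_d) − 1] = 63.1 × (1 + 0.0564 × 17.2) / [17.2 × (0.390 × 8.02 − 0.0564) − 1] = 124.3 / 51.83 = 2.399 mg/L.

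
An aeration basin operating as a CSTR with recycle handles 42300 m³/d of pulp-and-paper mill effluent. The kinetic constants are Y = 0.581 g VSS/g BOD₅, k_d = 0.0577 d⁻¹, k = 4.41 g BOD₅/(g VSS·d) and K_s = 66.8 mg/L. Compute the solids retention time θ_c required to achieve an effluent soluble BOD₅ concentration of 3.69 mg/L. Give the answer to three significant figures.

Specific growth rate at S = 3.69 mg/L: μ = YkS/(K_s+S) = 0.581·4.41·3.69/(66.8+3.69) = 0.1341 d⁻¹.
Then 1/θ_c = μ − k_d = 0.1341 − 0.0577 = 0.07643 d⁻¹, giving θ_c = 13.08 d.

θ_c ≈ 13.1 d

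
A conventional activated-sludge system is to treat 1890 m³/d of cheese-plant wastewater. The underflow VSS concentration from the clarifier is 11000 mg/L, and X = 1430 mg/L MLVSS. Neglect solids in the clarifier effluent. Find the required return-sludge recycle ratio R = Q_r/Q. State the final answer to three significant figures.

Mass balance around the secondary clarifier (neglecting effluent solids): R = X / (X_r − X) = 1430 / (11000 − 1430) = 0.1494.

R ≈ 0.149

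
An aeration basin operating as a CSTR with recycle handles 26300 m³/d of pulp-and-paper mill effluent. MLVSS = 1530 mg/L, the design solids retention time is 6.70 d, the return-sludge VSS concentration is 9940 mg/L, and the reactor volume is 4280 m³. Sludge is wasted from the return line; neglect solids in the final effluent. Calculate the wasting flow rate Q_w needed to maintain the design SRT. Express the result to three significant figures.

Wasting from the return line (neglecting effluent solids): Q_w = V·X / (θ_c·X_r) = 4280 × 1530 / (6.70 × 9940) = 98.33 m³/d.

Q_w ≈ 98.3 m³/d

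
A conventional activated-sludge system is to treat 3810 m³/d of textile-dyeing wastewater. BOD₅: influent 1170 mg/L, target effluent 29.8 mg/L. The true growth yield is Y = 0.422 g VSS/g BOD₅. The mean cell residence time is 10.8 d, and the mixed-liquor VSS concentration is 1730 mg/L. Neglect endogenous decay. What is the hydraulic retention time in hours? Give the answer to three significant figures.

V·X = Y·Q·ΔS·θ_c gives V = 0.422 × 3810 × (1170 − 29.8) × 10.8 / 1730 = 11444 m³.
HRT = V/Q = 11444 m³ / 3810 m³·d⁻¹ = 3.004 d × 24 = 72.09 h.

τ ≈ 72.1 h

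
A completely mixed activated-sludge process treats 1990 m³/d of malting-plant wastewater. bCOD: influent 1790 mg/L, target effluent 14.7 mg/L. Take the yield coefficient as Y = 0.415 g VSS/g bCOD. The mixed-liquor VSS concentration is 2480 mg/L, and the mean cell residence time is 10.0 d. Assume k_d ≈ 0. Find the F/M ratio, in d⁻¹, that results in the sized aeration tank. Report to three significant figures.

F/M ≈ 0.243 d⁻¹

Biomass mass balance (decay neglected): V·X = Y·Q·(S₀ − S)·θ_c, so V = 0.415 × 1990 × (1790 − 14.7) × 10.0 / 2480 = 5912 m³.
Food-to-microorganism ratio F/M = Q S₀ / (V X) = 1990 × 1790 / (5912 × 2480) = 0.2430 d⁻¹.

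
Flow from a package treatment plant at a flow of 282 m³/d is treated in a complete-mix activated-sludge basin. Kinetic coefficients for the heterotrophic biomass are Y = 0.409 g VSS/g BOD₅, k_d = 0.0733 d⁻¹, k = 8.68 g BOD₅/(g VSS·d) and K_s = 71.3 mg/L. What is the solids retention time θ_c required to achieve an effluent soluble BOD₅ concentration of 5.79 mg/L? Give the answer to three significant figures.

At the target effluent, Y k S/(K_s+S) = 0.409×8.68×5.79/77.09 = 0.2666 d⁻¹.
1/θ_c = 0.2666 − 0.0733 = 0.1933 d⁻¹, so θ_c = 5.172 d.

θ_c ≈ 5.17 d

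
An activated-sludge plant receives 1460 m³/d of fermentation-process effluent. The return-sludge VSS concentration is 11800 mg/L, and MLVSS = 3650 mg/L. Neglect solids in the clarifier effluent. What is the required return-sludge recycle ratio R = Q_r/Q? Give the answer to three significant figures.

R ≈ 0.448

R = Q_r/Q = X/(X_r − X) = 3650 / (11800 − 3650) = 0.4479.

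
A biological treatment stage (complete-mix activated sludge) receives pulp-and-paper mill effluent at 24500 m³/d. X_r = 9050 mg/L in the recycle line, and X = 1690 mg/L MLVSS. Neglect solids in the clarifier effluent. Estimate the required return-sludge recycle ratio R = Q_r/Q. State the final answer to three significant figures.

R = Q_r/Q = X/(X_r − X) = 1690 / (9050 − 1690) = 0.2296.

R ≈ 0.230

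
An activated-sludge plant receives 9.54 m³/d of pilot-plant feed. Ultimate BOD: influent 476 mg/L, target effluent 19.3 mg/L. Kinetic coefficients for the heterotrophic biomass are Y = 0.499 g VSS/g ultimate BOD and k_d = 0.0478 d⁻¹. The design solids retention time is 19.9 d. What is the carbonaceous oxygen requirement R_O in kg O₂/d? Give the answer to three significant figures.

Observed yield with endogenous decay: Y_obs = Y / (1 + k_d·θ_c) = 0.499 / (1 + 0.0478 × 19.9) = 0.499 / 1.951 = 0.2557 g VSS/g ultimate BOD.
ΔS = 476 − 19.3 = 456.7 mg/L, so the substrate removal rate is 9.54 × 456.7/1000 = 4.357 kg ultimate BOD/d.
P_X = Y_obs·Q·(S₀ − S) = 0.2557 × 4.357 = 1.114 kg VSS/d.
Carbonaceous O₂ demand = substrate oxidised − cell-mass equivalent = 4.357 − 1.42 × 1.114 = 2.775 kg O₂/d.

R_O ≈ 2.77 kg O₂/d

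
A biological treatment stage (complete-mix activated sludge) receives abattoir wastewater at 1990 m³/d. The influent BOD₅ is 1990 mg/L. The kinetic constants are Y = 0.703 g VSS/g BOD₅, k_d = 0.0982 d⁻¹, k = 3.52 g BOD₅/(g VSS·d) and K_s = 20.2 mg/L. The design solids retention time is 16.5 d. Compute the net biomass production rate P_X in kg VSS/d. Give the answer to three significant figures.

P_X ≈ 1060 kg VSS/d

For a completely mixed reactor with recycle the Lawrence–McCarty relation gives S = K_s·(1 + k_d·θ_c) / [θ_c·(Y·k − k_d) − 1] = 20.2 × (1 + 0.0982 × 16.5) / [16.5 × (0.703 × 3.52 − 0.0982) − 1] = 52.93 / 38.21 = 1.385 mg/L.
The observed yield is Y_obs = Y/(1 + k_d·θ_c) = 0.703 / (1 + 0.0982 × 16.5) = 0.703 / 2.620 = 0.2683 g VSS per g BOD₅ removed.
Substrate removed = Q·(S₀ − S) = 1990 m³/d × (1990 − 1.39) g/m³ = 3.96×10^6 g/d = 3957 kg/d.
So the net sludge growth is P_X = 0.2683 × 3957 = 1062 kg VSS/d.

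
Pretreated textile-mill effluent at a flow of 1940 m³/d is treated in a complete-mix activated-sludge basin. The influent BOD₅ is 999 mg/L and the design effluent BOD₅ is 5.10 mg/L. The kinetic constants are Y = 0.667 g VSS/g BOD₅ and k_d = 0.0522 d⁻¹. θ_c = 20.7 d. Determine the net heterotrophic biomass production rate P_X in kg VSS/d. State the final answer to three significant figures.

P_X ≈ 618 kg VSS/d

The observed yield is Y_obs = Y/(1 + k_d·θ_c) = 0.667 / (1 + 0.0522 × 20.7) = 0.667 / 2.081 = 0.3206 g VSS per g BOD₅ removed.
Q·(S₀ − S) = 1940 × (999 − 5.10) × 10⁻³ = 1928 kg/d removed.
Net biomass production P_X = Y_obs × Q·(S₀ − S) = 0.3206 × 1928 = 618.2 kg VSS/d.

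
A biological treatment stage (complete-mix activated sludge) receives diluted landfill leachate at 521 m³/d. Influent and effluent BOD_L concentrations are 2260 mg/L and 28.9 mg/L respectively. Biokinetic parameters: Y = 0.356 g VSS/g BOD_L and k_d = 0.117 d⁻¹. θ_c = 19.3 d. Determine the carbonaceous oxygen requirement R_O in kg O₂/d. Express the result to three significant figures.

R_O ≈ 982 kg O₂/d

Y_obs = Y / (1 + k_d θ_c) = 0.356 / (1 + 0.117 × 19.3) = 0.356 / 3.258 = 0.1093.
Substrate removed = Q·(S₀ − S) = 521 m³/d × (2260 − 28.9) g/m³ = 1.16×10^6 g/d = 1162 kg/d.
P_X = Y_obs·Q·(S₀ − S) = 0.1093 × 1162 = 127.0 kg VSS/d.
R_O = Q·(S₀ − S) − 1.42·P_X = 1162 − 1.42 × 127.0 = 982.0 kg O₂/d.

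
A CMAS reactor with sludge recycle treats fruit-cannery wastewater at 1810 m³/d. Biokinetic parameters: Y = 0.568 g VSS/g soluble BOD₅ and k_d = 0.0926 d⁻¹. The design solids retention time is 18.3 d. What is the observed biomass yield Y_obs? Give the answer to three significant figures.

Y_obs ≈ 0.211 g VSS/g soluble BOD₅

The observed yield is Y_obs = Y/(1 + k_d·θ_c) = 0.568 / (1 + 0.0926 × 18.3) = 0.568 / 2.695 = 0.2108 g VSS per g soluble BOD₅ removed.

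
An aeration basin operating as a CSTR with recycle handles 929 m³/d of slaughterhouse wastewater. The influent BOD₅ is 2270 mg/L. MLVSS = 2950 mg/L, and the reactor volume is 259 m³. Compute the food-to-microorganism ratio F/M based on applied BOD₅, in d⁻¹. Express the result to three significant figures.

F/M ≈ 2.76 d⁻¹

F/M = Q·S₀ / (V·X) = 929 × 2270 / (259.0 × 2950) = 2.760 g BOD₅·(g VSS·d)⁻¹.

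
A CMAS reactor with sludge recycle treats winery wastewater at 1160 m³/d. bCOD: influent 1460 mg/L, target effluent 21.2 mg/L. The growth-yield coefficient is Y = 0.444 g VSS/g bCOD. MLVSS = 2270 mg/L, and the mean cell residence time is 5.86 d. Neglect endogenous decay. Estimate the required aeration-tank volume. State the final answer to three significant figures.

With k_d = 0 the design equation reduces to V = Y Q (S₀−S) θ_c / X = 0.444 × 1160 × (1460 − 21.2) × 5.86 / 2270 = 1913 m³.

V ≈ 1910 m³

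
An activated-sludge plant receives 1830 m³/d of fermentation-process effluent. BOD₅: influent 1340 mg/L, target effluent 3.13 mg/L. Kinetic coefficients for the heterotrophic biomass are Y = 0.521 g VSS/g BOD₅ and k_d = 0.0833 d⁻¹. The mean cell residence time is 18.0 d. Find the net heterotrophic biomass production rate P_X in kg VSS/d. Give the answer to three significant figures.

Y_obs = Y / (1 + k_d θ_c) = 0.521 / (1 + 0.0833 × 18.0) = 0.521 / 2.499 = 0.2085.
Substrate removed = Q·(S₀ − S) = 1830 m³/d × (1340 − 3.13) g/m³ = 2.45×10^6 g/d = 2446 kg/d.
Net biomass production P_X = Y_obs × Q·(S₀ − S) = 0.2085 × 2446 = 510.0 kg VSS/d.

P_X ≈ 510 kg VSS/d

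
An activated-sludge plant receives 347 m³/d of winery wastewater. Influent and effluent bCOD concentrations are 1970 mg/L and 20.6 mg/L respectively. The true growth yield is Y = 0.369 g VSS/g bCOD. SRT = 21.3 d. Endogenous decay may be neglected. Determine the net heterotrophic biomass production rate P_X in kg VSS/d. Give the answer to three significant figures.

No decay correction is needed, so Y_obs = Y = 0.369.
Substrate removed = Q·(S₀ − S) = 347 m³/d × (1970 − 20.6) g/m³ = 6.76×10^5 g/d = 676.4 kg/d.
Biomass produced: P_X = Y_obs·Q·ΔS = 0.3690 × 676.4 ≈ 249.6 kg VSS/d.

P_X ≈ 250 kg VSS/d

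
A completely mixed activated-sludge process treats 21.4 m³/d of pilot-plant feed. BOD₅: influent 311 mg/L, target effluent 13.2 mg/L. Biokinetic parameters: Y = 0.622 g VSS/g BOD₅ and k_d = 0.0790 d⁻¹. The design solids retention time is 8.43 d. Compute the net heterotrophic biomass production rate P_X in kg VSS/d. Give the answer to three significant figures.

P_X ≈ 2.38 kg VSS/d

Correct the yield for decay: Y_obs = Y/(1 + k_d θ_c) = 0.622 / (1 + 0.0790 × 8.43) = 0.622 / 1.666 = 0.3734.
Q·(S₀ − S) = 21.4 × (311 − 13.2) × 10⁻³ = 6.373 kg/d removed.
Net biomass production P_X = Y_obs × Q·(S₀ − S) = 0.3734 × 6.373 = 2.379 kg VSS/d.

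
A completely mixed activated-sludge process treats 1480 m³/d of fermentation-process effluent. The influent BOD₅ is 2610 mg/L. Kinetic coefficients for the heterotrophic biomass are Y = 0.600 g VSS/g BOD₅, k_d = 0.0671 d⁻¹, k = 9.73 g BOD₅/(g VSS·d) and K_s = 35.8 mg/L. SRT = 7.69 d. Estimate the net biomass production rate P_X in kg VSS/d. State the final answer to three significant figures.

P_X ≈ 1530 kg VSS/d

Effluent substrate depends only on kinetics and SRT: S = K_s(1 + k_d θ_c) / [θ_c(Yk − k_d) − 1] = 35.8 × (1 + 0.0671 × 7.69) / [7.69 × (0.600 × 9.73 − 0.0671) − 1] = 54.27 / 43.38 = 1.251 mg/L.
Y_obs = Y / (1 + k_d θ_c) = 0.600 / (1 + 0.0671 × 7.69) = 0.600 / 1.516 = 0.3958.
Mass of BOD₅ removed per day: Q(S₀ − S) = 1480 × 2609 g/m³ = 3861 kg/d.
Biomass produced: P_X = Y_obs·Q·ΔS = 0.3958 × 3861 ≈ 1528 kg VSS/d.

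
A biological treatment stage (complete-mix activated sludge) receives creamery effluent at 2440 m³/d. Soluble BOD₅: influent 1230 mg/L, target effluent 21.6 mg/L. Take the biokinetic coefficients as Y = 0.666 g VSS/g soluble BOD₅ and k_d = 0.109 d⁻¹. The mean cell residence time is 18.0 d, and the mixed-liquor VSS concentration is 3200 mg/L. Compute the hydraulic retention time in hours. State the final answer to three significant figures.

τ ≈ 36.7 h

From the SRT design equation V = Y Q (S₀−S) θ_c / [X (1 + k_d θ_c)] = 0.666 × 2440 × (1230 − 21.6) × 18.0 / [3200 × (1 + 0.109 × 18.0)] = 3.53×10^7 / 9478 = 3729 m³.
Hydraulic retention time τ = V/Q = 3729 / 2440 = 1.528 d = 36.68 h.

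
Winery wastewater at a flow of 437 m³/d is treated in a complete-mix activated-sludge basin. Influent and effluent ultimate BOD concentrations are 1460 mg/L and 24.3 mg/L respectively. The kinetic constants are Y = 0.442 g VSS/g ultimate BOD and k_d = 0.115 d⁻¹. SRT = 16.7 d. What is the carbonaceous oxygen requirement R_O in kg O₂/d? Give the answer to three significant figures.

R_O ≈ 493 kg O₂/d

Correct the yield for decay: Y_obs = Y/(1 + k_d θ_c) = 0.442 / (1 + 0.115 × 16.7) = 0.442 / 2.921 = 0.1513.
ΔS = 1460 − 24.3 = 1436 mg/L, so the substrate removal rate is 437 × 1436/1000 = 627.4 kg ultimate BOD/d.
Biomass synthesised: P_X = Y_obs × 627.4 = 94.95 kg VSS/d.
R_O = Q·(S₀ − S) − 1.42·P_X = 627.4 − 1.42 × 94.95 = 492.6 kg O₂/d.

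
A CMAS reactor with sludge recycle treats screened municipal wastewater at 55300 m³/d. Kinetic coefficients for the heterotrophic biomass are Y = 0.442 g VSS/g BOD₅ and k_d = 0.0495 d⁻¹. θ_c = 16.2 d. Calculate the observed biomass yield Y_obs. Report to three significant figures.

Y_obs ≈ 0.245 g VSS/g BOD₅

Correct the yield for decay: Y_obs = Y/(1 + k_d θ_c) = 0.442 / (1 + 0.0495 × 16.2) = 0.442 / 1.802 = 0.2453.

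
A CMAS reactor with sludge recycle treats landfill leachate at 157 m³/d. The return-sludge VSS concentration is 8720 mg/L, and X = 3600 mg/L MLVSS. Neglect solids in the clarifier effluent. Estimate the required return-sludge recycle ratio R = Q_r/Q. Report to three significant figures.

R = Q_r/Q = X/(X_r − X) = 3600 / (8720 − 3600) = 0.7031.

R ≈ 0.703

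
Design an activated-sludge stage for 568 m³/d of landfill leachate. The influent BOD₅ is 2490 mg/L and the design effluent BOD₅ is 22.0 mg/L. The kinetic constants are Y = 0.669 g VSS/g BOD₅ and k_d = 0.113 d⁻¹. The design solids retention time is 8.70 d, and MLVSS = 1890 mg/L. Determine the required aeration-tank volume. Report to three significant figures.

V ≈ 2180 m³

From the SRT design equation V = Y Q (S₀−S) θ_c / [X (1 + k_d θ_c)] = 0.669 × 568 × (2490 − 22.0) × 8.70 / [1890 × (1 + 0.113 × 8.70)] = 8.16×10^6 / 3748 = 2177 m³.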